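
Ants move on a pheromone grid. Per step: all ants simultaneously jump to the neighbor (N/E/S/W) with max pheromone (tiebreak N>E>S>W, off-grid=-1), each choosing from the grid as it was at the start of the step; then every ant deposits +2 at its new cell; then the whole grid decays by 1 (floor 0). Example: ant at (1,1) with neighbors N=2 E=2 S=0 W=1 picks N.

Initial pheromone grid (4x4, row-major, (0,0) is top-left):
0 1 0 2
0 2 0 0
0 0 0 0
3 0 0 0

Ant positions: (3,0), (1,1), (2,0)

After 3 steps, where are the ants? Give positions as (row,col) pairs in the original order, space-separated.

Step 1: ant0:(3,0)->N->(2,0) | ant1:(1,1)->N->(0,1) | ant2:(2,0)->S->(3,0)
  grid max=4 at (3,0)
Step 2: ant0:(2,0)->S->(3,0) | ant1:(0,1)->S->(1,1) | ant2:(3,0)->N->(2,0)
  grid max=5 at (3,0)
Step 3: ant0:(3,0)->N->(2,0) | ant1:(1,1)->N->(0,1) | ant2:(2,0)->S->(3,0)
  grid max=6 at (3,0)

(2,0) (0,1) (3,0)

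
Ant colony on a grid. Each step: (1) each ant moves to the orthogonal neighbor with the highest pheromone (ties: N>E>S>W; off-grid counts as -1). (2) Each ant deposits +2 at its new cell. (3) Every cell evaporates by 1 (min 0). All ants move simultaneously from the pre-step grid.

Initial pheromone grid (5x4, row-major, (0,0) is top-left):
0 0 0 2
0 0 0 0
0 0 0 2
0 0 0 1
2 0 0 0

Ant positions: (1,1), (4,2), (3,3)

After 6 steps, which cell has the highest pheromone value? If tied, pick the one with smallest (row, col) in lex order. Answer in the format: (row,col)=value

Step 1: ant0:(1,1)->N->(0,1) | ant1:(4,2)->N->(3,2) | ant2:(3,3)->N->(2,3)
  grid max=3 at (2,3)
Step 2: ant0:(0,1)->E->(0,2) | ant1:(3,2)->N->(2,2) | ant2:(2,3)->N->(1,3)
  grid max=2 at (2,3)
Step 3: ant0:(0,2)->E->(0,3) | ant1:(2,2)->E->(2,3) | ant2:(1,3)->S->(2,3)
  grid max=5 at (2,3)
Step 4: ant0:(0,3)->S->(1,3) | ant1:(2,3)->N->(1,3) | ant2:(2,3)->N->(1,3)
  grid max=5 at (1,3)
Step 5: ant0:(1,3)->S->(2,3) | ant1:(1,3)->S->(2,3) | ant2:(1,3)->S->(2,3)
  grid max=9 at (2,3)
Step 6: ant0:(2,3)->N->(1,3) | ant1:(2,3)->N->(1,3) | ant2:(2,3)->N->(1,3)
  grid max=9 at (1,3)
Final grid:
  0 0 0 0
  0 0 0 9
  0 0 0 8
  0 0 0 0
  0 0 0 0
Max pheromone 9 at (1,3)

Answer: (1,3)=9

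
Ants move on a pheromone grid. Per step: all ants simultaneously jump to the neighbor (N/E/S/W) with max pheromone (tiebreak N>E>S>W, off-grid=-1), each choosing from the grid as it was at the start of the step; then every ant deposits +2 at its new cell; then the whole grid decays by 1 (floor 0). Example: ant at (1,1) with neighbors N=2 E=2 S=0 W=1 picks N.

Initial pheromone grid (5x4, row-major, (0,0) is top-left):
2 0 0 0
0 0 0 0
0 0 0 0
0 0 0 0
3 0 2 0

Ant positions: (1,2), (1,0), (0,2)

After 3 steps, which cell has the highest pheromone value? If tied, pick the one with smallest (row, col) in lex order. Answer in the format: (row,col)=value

Step 1: ant0:(1,2)->N->(0,2) | ant1:(1,0)->N->(0,0) | ant2:(0,2)->E->(0,3)
  grid max=3 at (0,0)
Step 2: ant0:(0,2)->E->(0,3) | ant1:(0,0)->E->(0,1) | ant2:(0,3)->W->(0,2)
  grid max=2 at (0,0)
Step 3: ant0:(0,3)->W->(0,2) | ant1:(0,1)->E->(0,2) | ant2:(0,2)->E->(0,3)
  grid max=5 at (0,2)
Final grid:
  1 0 5 3
  0 0 0 0
  0 0 0 0
  0 0 0 0
  0 0 0 0
Max pheromone 5 at (0,2)

Answer: (0,2)=5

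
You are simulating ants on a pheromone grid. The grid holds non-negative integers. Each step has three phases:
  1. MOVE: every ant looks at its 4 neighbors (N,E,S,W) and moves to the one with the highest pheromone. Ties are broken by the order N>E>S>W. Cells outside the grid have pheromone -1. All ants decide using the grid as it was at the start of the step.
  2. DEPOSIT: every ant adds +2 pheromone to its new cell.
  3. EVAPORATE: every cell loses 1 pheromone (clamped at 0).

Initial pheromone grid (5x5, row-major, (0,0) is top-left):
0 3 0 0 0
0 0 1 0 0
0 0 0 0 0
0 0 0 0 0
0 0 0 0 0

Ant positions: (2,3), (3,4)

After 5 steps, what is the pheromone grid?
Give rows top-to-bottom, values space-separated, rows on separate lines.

After step 1: ants at (1,3),(2,4)
  0 2 0 0 0
  0 0 0 1 0
  0 0 0 0 1
  0 0 0 0 0
  0 0 0 0 0
After step 2: ants at (0,3),(1,4)
  0 1 0 1 0
  0 0 0 0 1
  0 0 0 0 0
  0 0 0 0 0
  0 0 0 0 0
After step 3: ants at (0,4),(0,4)
  0 0 0 0 3
  0 0 0 0 0
  0 0 0 0 0
  0 0 0 0 0
  0 0 0 0 0
After step 4: ants at (1,4),(1,4)
  0 0 0 0 2
  0 0 0 0 3
  0 0 0 0 0
  0 0 0 0 0
  0 0 0 0 0
After step 5: ants at (0,4),(0,4)
  0 0 0 0 5
  0 0 0 0 2
  0 0 0 0 0
  0 0 0 0 0
  0 0 0 0 0

0 0 0 0 5
0 0 0 0 2
0 0 0 0 0
0 0 0 0 0
0 0 0 0 0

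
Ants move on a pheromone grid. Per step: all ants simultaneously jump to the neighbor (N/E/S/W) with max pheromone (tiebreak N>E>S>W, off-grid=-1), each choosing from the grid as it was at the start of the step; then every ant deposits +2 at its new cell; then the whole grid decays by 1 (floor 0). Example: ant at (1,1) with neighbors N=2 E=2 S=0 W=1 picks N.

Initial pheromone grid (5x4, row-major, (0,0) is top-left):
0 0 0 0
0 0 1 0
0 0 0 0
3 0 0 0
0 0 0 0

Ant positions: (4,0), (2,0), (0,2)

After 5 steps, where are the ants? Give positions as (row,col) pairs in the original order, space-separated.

Step 1: ant0:(4,0)->N->(3,0) | ant1:(2,0)->S->(3,0) | ant2:(0,2)->S->(1,2)
  grid max=6 at (3,0)
Step 2: ant0:(3,0)->N->(2,0) | ant1:(3,0)->N->(2,0) | ant2:(1,2)->N->(0,2)
  grid max=5 at (3,0)
Step 3: ant0:(2,0)->S->(3,0) | ant1:(2,0)->S->(3,0) | ant2:(0,2)->S->(1,2)
  grid max=8 at (3,0)
Step 4: ant0:(3,0)->N->(2,0) | ant1:(3,0)->N->(2,0) | ant2:(1,2)->N->(0,2)
  grid max=7 at (3,0)
Step 5: ant0:(2,0)->S->(3,0) | ant1:(2,0)->S->(3,0) | ant2:(0,2)->S->(1,2)
  grid max=10 at (3,0)

(3,0) (3,0) (1,2)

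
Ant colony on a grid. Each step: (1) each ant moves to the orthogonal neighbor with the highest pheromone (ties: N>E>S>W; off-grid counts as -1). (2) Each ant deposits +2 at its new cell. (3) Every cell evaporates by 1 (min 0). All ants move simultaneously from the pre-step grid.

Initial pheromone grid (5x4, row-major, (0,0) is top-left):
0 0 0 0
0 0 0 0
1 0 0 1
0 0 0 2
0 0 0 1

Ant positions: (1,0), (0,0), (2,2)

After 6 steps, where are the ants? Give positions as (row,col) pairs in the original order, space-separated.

Step 1: ant0:(1,0)->S->(2,0) | ant1:(0,0)->E->(0,1) | ant2:(2,2)->E->(2,3)
  grid max=2 at (2,0)
Step 2: ant0:(2,0)->N->(1,0) | ant1:(0,1)->E->(0,2) | ant2:(2,3)->S->(3,3)
  grid max=2 at (3,3)
Step 3: ant0:(1,0)->S->(2,0) | ant1:(0,2)->E->(0,3) | ant2:(3,3)->N->(2,3)
  grid max=2 at (2,0)
Step 4: ant0:(2,0)->N->(1,0) | ant1:(0,3)->S->(1,3) | ant2:(2,3)->S->(3,3)
  grid max=2 at (3,3)
Step 5: ant0:(1,0)->S->(2,0) | ant1:(1,3)->S->(2,3) | ant2:(3,3)->N->(2,3)
  grid max=4 at (2,3)
Step 6: ant0:(2,0)->N->(1,0) | ant1:(2,3)->S->(3,3) | ant2:(2,3)->S->(3,3)
  grid max=4 at (3,3)

(1,0) (3,3) (3,3)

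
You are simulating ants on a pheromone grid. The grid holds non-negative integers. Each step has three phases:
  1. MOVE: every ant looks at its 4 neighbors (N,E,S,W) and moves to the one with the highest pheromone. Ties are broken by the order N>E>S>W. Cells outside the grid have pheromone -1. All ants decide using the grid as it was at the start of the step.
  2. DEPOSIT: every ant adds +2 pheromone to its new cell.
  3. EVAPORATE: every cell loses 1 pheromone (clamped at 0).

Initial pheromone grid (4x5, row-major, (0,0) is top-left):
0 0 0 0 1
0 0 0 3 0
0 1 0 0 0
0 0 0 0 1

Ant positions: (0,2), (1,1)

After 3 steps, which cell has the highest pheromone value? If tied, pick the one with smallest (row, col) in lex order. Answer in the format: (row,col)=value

Answer: (1,3)=2

Derivation:
Step 1: ant0:(0,2)->E->(0,3) | ant1:(1,1)->S->(2,1)
  grid max=2 at (1,3)
Step 2: ant0:(0,3)->S->(1,3) | ant1:(2,1)->N->(1,1)
  grid max=3 at (1,3)
Step 3: ant0:(1,3)->N->(0,3) | ant1:(1,1)->S->(2,1)
  grid max=2 at (1,3)
Final grid:
  0 0 0 1 0
  0 0 0 2 0
  0 2 0 0 0
  0 0 0 0 0
Max pheromone 2 at (1,3)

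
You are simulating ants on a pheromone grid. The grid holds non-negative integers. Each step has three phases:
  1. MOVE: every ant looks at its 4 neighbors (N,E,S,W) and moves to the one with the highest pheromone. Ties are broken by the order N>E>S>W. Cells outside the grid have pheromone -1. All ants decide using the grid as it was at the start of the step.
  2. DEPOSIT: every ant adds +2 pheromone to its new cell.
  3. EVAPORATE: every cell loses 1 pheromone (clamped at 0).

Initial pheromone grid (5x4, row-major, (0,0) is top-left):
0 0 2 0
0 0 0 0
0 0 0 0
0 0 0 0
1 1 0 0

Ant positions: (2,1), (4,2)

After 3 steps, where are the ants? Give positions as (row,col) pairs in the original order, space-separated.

Step 1: ant0:(2,1)->N->(1,1) | ant1:(4,2)->W->(4,1)
  grid max=2 at (4,1)
Step 2: ant0:(1,1)->N->(0,1) | ant1:(4,1)->N->(3,1)
  grid max=1 at (0,1)
Step 3: ant0:(0,1)->E->(0,2) | ant1:(3,1)->S->(4,1)
  grid max=2 at (4,1)

(0,2) (4,1)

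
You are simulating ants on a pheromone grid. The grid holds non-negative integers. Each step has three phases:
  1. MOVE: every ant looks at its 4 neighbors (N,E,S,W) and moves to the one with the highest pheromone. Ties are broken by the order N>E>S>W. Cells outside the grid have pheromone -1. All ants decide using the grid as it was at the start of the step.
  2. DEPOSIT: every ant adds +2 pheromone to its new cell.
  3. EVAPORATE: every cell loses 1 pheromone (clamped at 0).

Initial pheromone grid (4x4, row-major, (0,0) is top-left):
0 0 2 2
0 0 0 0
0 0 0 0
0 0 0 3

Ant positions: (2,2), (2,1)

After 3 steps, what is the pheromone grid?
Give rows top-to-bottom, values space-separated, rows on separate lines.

After step 1: ants at (1,2),(1,1)
  0 0 1 1
  0 1 1 0
  0 0 0 0
  0 0 0 2
After step 2: ants at (0,2),(1,2)
  0 0 2 0
  0 0 2 0
  0 0 0 0
  0 0 0 1
After step 3: ants at (1,2),(0,2)
  0 0 3 0
  0 0 3 0
  0 0 0 0
  0 0 0 0

0 0 3 0
0 0 3 0
0 0 0 0
0 0 0 0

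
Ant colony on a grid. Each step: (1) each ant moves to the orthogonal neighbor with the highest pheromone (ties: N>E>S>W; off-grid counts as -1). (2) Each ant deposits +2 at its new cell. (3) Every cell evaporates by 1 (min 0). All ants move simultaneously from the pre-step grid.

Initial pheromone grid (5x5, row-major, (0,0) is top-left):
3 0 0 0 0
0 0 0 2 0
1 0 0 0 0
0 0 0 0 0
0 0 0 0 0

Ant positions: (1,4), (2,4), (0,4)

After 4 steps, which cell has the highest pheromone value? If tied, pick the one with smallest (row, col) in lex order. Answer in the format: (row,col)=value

Answer: (1,3)=10

Derivation:
Step 1: ant0:(1,4)->W->(1,3) | ant1:(2,4)->N->(1,4) | ant2:(0,4)->S->(1,4)
  grid max=3 at (1,3)
Step 2: ant0:(1,3)->E->(1,4) | ant1:(1,4)->W->(1,3) | ant2:(1,4)->W->(1,3)
  grid max=6 at (1,3)
Step 3: ant0:(1,4)->W->(1,3) | ant1:(1,3)->E->(1,4) | ant2:(1,3)->E->(1,4)
  grid max=7 at (1,3)
Step 4: ant0:(1,3)->E->(1,4) | ant1:(1,4)->W->(1,3) | ant2:(1,4)->W->(1,3)
  grid max=10 at (1,3)
Final grid:
  0 0 0 0 0
  0 0 0 10 8
  0 0 0 0 0
  0 0 0 0 0
  0 0 0 0 0
Max pheromone 10 at (1,3)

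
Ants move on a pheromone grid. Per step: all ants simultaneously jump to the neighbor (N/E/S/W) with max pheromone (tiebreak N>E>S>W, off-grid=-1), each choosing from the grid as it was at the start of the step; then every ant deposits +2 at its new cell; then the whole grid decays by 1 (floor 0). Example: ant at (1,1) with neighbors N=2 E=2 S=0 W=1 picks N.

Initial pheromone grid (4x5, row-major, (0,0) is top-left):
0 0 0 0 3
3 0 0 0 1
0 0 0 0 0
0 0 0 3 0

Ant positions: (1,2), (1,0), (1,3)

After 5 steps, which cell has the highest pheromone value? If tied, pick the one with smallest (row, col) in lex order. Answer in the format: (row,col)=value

Answer: (0,4)=6

Derivation:
Step 1: ant0:(1,2)->N->(0,2) | ant1:(1,0)->N->(0,0) | ant2:(1,3)->E->(1,4)
  grid max=2 at (0,4)
Step 2: ant0:(0,2)->E->(0,3) | ant1:(0,0)->S->(1,0) | ant2:(1,4)->N->(0,4)
  grid max=3 at (0,4)
Step 3: ant0:(0,3)->E->(0,4) | ant1:(1,0)->N->(0,0) | ant2:(0,4)->S->(1,4)
  grid max=4 at (0,4)
Step 4: ant0:(0,4)->S->(1,4) | ant1:(0,0)->S->(1,0) | ant2:(1,4)->N->(0,4)
  grid max=5 at (0,4)
Step 5: ant0:(1,4)->N->(0,4) | ant1:(1,0)->N->(0,0) | ant2:(0,4)->S->(1,4)
  grid max=6 at (0,4)
Final grid:
  1 0 0 0 6
  2 0 0 0 4
  0 0 0 0 0
  0 0 0 0 0
Max pheromone 6 at (0,4)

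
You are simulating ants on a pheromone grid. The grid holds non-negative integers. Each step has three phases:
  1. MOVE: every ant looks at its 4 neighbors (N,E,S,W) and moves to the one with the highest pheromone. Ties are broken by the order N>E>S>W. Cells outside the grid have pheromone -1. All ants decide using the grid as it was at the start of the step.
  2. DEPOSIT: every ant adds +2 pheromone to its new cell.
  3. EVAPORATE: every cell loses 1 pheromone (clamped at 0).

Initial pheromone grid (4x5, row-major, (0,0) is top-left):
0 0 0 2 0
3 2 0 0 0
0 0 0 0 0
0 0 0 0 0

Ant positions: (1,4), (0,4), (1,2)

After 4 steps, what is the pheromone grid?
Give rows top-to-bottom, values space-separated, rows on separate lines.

After step 1: ants at (0,4),(0,3),(1,1)
  0 0 0 3 1
  2 3 0 0 0
  0 0 0 0 0
  0 0 0 0 0
After step 2: ants at (0,3),(0,4),(1,0)
  0 0 0 4 2
  3 2 0 0 0
  0 0 0 0 0
  0 0 0 0 0
After step 3: ants at (0,4),(0,3),(1,1)
  0 0 0 5 3
  2 3 0 0 0
  0 0 0 0 0
  0 0 0 0 0
After step 4: ants at (0,3),(0,4),(1,0)
  0 0 0 6 4
  3 2 0 0 0
  0 0 0 0 0
  0 0 0 0 0

0 0 0 6 4
3 2 0 0 0
0 0 0 0 0
0 0 0 0 0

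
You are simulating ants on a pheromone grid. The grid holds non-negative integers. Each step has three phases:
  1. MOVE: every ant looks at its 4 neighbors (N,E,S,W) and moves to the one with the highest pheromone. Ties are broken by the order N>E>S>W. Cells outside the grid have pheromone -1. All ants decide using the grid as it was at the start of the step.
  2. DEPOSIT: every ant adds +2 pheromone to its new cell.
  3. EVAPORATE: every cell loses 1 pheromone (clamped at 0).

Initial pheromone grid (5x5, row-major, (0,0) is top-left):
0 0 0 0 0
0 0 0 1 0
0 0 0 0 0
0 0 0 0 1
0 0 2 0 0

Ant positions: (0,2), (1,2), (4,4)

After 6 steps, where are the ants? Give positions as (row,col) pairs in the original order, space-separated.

Step 1: ant0:(0,2)->E->(0,3) | ant1:(1,2)->E->(1,3) | ant2:(4,4)->N->(3,4)
  grid max=2 at (1,3)
Step 2: ant0:(0,3)->S->(1,3) | ant1:(1,3)->N->(0,3) | ant2:(3,4)->N->(2,4)
  grid max=3 at (1,3)
Step 3: ant0:(1,3)->N->(0,3) | ant1:(0,3)->S->(1,3) | ant2:(2,4)->S->(3,4)
  grid max=4 at (1,3)
Step 4: ant0:(0,3)->S->(1,3) | ant1:(1,3)->N->(0,3) | ant2:(3,4)->N->(2,4)
  grid max=5 at (1,3)
Step 5: ant0:(1,3)->N->(0,3) | ant1:(0,3)->S->(1,3) | ant2:(2,4)->S->(3,4)
  grid max=6 at (1,3)
Step 6: ant0:(0,3)->S->(1,3) | ant1:(1,3)->N->(0,3) | ant2:(3,4)->N->(2,4)
  grid max=7 at (1,3)

(1,3) (0,3) (2,4)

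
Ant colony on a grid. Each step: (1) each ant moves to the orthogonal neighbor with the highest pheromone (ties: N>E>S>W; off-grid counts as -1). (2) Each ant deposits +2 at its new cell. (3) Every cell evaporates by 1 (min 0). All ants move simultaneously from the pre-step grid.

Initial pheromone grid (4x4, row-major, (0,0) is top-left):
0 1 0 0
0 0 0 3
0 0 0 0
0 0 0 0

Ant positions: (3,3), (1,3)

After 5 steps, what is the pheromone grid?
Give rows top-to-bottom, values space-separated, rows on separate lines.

After step 1: ants at (2,3),(0,3)
  0 0 0 1
  0 0 0 2
  0 0 0 1
  0 0 0 0
After step 2: ants at (1,3),(1,3)
  0 0 0 0
  0 0 0 5
  0 0 0 0
  0 0 0 0
After step 3: ants at (0,3),(0,3)
  0 0 0 3
  0 0 0 4
  0 0 0 0
  0 0 0 0
After step 4: ants at (1,3),(1,3)
  0 0 0 2
  0 0 0 7
  0 0 0 0
  0 0 0 0
After step 5: ants at (0,3),(0,3)
  0 0 0 5
  0 0 0 6
  0 0 0 0
  0 0 0 0

0 0 0 5
0 0 0 6
0 0 0 0
0 0 0 0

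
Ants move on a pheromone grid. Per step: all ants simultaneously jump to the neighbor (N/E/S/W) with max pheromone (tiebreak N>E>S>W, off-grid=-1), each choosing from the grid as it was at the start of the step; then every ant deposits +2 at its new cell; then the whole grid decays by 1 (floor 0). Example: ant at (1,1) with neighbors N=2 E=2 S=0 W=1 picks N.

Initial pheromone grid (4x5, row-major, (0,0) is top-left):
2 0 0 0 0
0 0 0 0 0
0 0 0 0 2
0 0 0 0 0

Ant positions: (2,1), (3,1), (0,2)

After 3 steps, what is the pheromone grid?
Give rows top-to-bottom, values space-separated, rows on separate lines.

After step 1: ants at (1,1),(2,1),(0,3)
  1 0 0 1 0
  0 1 0 0 0
  0 1 0 0 1
  0 0 0 0 0
After step 2: ants at (2,1),(1,1),(0,4)
  0 0 0 0 1
  0 2 0 0 0
  0 2 0 0 0
  0 0 0 0 0
After step 3: ants at (1,1),(2,1),(1,4)
  0 0 0 0 0
  0 3 0 0 1
  0 3 0 0 0
  0 0 0 0 0

0 0 0 0 0
0 3 0 0 1
0 3 0 0 0
0 0 0 0 0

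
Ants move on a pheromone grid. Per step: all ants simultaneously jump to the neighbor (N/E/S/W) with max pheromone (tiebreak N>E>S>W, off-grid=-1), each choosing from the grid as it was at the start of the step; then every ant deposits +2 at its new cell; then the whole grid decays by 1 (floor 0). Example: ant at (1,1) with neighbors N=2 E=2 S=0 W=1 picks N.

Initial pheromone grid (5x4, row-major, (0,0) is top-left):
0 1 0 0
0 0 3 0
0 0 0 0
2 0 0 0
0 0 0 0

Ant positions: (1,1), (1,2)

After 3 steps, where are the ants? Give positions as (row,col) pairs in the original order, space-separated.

Step 1: ant0:(1,1)->E->(1,2) | ant1:(1,2)->N->(0,2)
  grid max=4 at (1,2)
Step 2: ant0:(1,2)->N->(0,2) | ant1:(0,2)->S->(1,2)
  grid max=5 at (1,2)
Step 3: ant0:(0,2)->S->(1,2) | ant1:(1,2)->N->(0,2)
  grid max=6 at (1,2)

(1,2) (0,2)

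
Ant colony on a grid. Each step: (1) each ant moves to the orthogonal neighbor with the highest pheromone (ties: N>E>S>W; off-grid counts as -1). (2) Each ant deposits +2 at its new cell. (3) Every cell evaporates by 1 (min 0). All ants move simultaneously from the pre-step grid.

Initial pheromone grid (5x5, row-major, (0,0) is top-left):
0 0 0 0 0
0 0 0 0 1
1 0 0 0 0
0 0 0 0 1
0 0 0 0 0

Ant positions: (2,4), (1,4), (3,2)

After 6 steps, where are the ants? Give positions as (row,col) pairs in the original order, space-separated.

Step 1: ant0:(2,4)->N->(1,4) | ant1:(1,4)->N->(0,4) | ant2:(3,2)->N->(2,2)
  grid max=2 at (1,4)
Step 2: ant0:(1,4)->N->(0,4) | ant1:(0,4)->S->(1,4) | ant2:(2,2)->N->(1,2)
  grid max=3 at (1,4)
Step 3: ant0:(0,4)->S->(1,4) | ant1:(1,4)->N->(0,4) | ant2:(1,2)->N->(0,2)
  grid max=4 at (1,4)
Step 4: ant0:(1,4)->N->(0,4) | ant1:(0,4)->S->(1,4) | ant2:(0,2)->E->(0,3)
  grid max=5 at (1,4)
Step 5: ant0:(0,4)->S->(1,4) | ant1:(1,4)->N->(0,4) | ant2:(0,3)->E->(0,4)
  grid max=7 at (0,4)
Step 6: ant0:(1,4)->N->(0,4) | ant1:(0,4)->S->(1,4) | ant2:(0,4)->S->(1,4)
  grid max=9 at (1,4)

(0,4) (1,4) (1,4)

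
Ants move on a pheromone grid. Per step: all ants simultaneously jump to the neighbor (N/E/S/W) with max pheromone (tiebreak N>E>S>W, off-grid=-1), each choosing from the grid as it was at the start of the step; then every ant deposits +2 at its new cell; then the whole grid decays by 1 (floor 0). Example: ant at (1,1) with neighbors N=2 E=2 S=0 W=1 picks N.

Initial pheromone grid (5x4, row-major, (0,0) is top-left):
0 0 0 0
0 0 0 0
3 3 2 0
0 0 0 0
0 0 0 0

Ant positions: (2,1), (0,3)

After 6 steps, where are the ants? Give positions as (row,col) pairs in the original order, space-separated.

Step 1: ant0:(2,1)->W->(2,0) | ant1:(0,3)->S->(1,3)
  grid max=4 at (2,0)
Step 2: ant0:(2,0)->E->(2,1) | ant1:(1,3)->N->(0,3)
  grid max=3 at (2,0)
Step 3: ant0:(2,1)->W->(2,0) | ant1:(0,3)->S->(1,3)
  grid max=4 at (2,0)
Step 4: ant0:(2,0)->E->(2,1) | ant1:(1,3)->N->(0,3)
  grid max=3 at (2,0)
Step 5: ant0:(2,1)->W->(2,0) | ant1:(0,3)->S->(1,3)
  grid max=4 at (2,0)
Step 6: ant0:(2,0)->E->(2,1) | ant1:(1,3)->N->(0,3)
  grid max=3 at (2,0)

(2,1) (0,3)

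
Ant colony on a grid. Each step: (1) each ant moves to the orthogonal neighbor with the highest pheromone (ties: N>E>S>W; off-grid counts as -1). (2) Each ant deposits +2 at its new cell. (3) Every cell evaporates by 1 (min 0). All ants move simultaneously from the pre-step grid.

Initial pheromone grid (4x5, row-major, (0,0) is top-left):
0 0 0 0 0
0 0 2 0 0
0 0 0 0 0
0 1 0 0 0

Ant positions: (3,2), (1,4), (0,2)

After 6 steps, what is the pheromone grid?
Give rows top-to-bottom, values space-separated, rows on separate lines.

After step 1: ants at (3,1),(0,4),(1,2)
  0 0 0 0 1
  0 0 3 0 0
  0 0 0 0 0
  0 2 0 0 0
After step 2: ants at (2,1),(1,4),(0,2)
  0 0 1 0 0
  0 0 2 0 1
  0 1 0 0 0
  0 1 0 0 0
After step 3: ants at (3,1),(0,4),(1,2)
  0 0 0 0 1
  0 0 3 0 0
  0 0 0 0 0
  0 2 0 0 0
After step 4: ants at (2,1),(1,4),(0,2)
  0 0 1 0 0
  0 0 2 0 1
  0 1 0 0 0
  0 1 0 0 0
After step 5: ants at (3,1),(0,4),(1,2)
  0 0 0 0 1
  0 0 3 0 0
  0 0 0 0 0
  0 2 0 0 0
After step 6: ants at (2,1),(1,4),(0,2)
  0 0 1 0 0
  0 0 2 0 1
  0 1 0 0 0
  0 1 0 0 0

0 0 1 0 0
0 0 2 0 1
0 1 0 0 0
0 1 0 0 0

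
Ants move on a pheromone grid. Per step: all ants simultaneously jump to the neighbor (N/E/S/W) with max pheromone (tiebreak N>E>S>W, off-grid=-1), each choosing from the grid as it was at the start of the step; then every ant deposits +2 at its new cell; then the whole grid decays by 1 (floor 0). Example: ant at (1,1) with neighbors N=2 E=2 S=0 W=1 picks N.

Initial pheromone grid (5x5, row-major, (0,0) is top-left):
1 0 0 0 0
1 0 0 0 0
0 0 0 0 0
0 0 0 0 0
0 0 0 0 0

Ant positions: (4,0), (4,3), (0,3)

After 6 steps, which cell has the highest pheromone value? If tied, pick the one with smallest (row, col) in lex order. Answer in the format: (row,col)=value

Answer: (1,4)=3

Derivation:
Step 1: ant0:(4,0)->N->(3,0) | ant1:(4,3)->N->(3,3) | ant2:(0,3)->E->(0,4)
  grid max=1 at (0,4)
Step 2: ant0:(3,0)->N->(2,0) | ant1:(3,3)->N->(2,3) | ant2:(0,4)->S->(1,4)
  grid max=1 at (1,4)
Step 3: ant0:(2,0)->N->(1,0) | ant1:(2,3)->N->(1,3) | ant2:(1,4)->N->(0,4)
  grid max=1 at (0,4)
Step 4: ant0:(1,0)->N->(0,0) | ant1:(1,3)->N->(0,3) | ant2:(0,4)->S->(1,4)
  grid max=1 at (0,0)
Step 5: ant0:(0,0)->E->(0,1) | ant1:(0,3)->E->(0,4) | ant2:(1,4)->N->(0,4)
  grid max=3 at (0,4)
Step 6: ant0:(0,1)->E->(0,2) | ant1:(0,4)->S->(1,4) | ant2:(0,4)->S->(1,4)
  grid max=3 at (1,4)
Final grid:
  0 0 1 0 2
  0 0 0 0 3
  0 0 0 0 0
  0 0 0 0 0
  0 0 0 0 0
Max pheromone 3 at (1,4)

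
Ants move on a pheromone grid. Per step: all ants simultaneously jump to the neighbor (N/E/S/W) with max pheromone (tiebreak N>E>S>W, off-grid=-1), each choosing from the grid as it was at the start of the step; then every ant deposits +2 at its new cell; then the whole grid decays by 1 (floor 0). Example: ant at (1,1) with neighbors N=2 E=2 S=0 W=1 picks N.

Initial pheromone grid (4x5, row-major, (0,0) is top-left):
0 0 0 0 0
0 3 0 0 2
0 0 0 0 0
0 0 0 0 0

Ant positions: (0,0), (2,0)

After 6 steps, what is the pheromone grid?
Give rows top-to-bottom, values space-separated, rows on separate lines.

After step 1: ants at (0,1),(1,0)
  0 1 0 0 0
  1 2 0 0 1
  0 0 0 0 0
  0 0 0 0 0
After step 2: ants at (1,1),(1,1)
  0 0 0 0 0
  0 5 0 0 0
  0 0 0 0 0
  0 0 0 0 0
After step 3: ants at (0,1),(0,1)
  0 3 0 0 0
  0 4 0 0 0
  0 0 0 0 0
  0 0 0 0 0
After step 4: ants at (1,1),(1,1)
  0 2 0 0 0
  0 7 0 0 0
  0 0 0 0 0
  0 0 0 0 0
After step 5: ants at (0,1),(0,1)
  0 5 0 0 0
  0 6 0 0 0
  0 0 0 0 0
  0 0 0 0 0
After step 6: ants at (1,1),(1,1)
  0 4 0 0 0
  0 9 0 0 0
  0 0 0 0 0
  0 0 0 0 0

0 4 0 0 0
0 9 0 0 0
0 0 0 0 0
0 0 0 0 0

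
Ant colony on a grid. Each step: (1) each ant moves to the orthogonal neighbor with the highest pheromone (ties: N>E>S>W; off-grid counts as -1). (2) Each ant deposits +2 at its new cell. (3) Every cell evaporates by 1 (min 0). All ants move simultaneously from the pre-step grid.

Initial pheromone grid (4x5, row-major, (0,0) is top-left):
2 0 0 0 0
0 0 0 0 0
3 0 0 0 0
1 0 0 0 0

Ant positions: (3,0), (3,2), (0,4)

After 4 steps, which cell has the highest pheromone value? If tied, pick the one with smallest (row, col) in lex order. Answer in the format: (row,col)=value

Answer: (2,0)=3

Derivation:
Step 1: ant0:(3,0)->N->(2,0) | ant1:(3,2)->N->(2,2) | ant2:(0,4)->S->(1,4)
  grid max=4 at (2,0)
Step 2: ant0:(2,0)->N->(1,0) | ant1:(2,2)->N->(1,2) | ant2:(1,4)->N->(0,4)
  grid max=3 at (2,0)
Step 3: ant0:(1,0)->S->(2,0) | ant1:(1,2)->N->(0,2) | ant2:(0,4)->S->(1,4)
  grid max=4 at (2,0)
Step 4: ant0:(2,0)->N->(1,0) | ant1:(0,2)->E->(0,3) | ant2:(1,4)->N->(0,4)
  grid max=3 at (2,0)
Final grid:
  0 0 0 1 1
  1 0 0 0 0
  3 0 0 0 0
  0 0 0 0 0
Max pheromone 3 at (2,0)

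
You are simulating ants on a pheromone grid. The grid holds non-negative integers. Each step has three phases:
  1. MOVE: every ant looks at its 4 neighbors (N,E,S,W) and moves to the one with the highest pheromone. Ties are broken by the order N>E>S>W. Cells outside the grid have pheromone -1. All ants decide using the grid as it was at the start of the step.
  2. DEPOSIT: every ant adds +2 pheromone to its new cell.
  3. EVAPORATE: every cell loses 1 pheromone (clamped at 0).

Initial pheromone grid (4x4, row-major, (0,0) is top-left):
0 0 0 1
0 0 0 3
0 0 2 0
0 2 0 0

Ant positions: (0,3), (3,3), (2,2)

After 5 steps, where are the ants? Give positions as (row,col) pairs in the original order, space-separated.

Step 1: ant0:(0,3)->S->(1,3) | ant1:(3,3)->N->(2,3) | ant2:(2,2)->N->(1,2)
  grid max=4 at (1,3)
Step 2: ant0:(1,3)->S->(2,3) | ant1:(2,3)->N->(1,3) | ant2:(1,2)->E->(1,3)
  grid max=7 at (1,3)
Step 3: ant0:(2,3)->N->(1,3) | ant1:(1,3)->S->(2,3) | ant2:(1,3)->S->(2,3)
  grid max=8 at (1,3)
Step 4: ant0:(1,3)->S->(2,3) | ant1:(2,3)->N->(1,3) | ant2:(2,3)->N->(1,3)
  grid max=11 at (1,3)
Step 5: ant0:(2,3)->N->(1,3) | ant1:(1,3)->S->(2,3) | ant2:(1,3)->S->(2,3)
  grid max=12 at (1,3)

(1,3) (2,3) (2,3)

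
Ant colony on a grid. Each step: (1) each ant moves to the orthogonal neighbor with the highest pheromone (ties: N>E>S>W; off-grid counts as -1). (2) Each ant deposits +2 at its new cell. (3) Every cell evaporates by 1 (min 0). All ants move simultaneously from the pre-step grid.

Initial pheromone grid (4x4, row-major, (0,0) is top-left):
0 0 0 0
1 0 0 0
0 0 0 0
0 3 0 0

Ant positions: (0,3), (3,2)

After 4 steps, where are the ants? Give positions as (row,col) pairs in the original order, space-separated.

Step 1: ant0:(0,3)->S->(1,3) | ant1:(3,2)->W->(3,1)
  grid max=4 at (3,1)
Step 2: ant0:(1,3)->N->(0,3) | ant1:(3,1)->N->(2,1)
  grid max=3 at (3,1)
Step 3: ant0:(0,3)->S->(1,3) | ant1:(2,1)->S->(3,1)
  grid max=4 at (3,1)
Step 4: ant0:(1,3)->N->(0,3) | ant1:(3,1)->N->(2,1)
  grid max=3 at (3,1)

(0,3) (2,1)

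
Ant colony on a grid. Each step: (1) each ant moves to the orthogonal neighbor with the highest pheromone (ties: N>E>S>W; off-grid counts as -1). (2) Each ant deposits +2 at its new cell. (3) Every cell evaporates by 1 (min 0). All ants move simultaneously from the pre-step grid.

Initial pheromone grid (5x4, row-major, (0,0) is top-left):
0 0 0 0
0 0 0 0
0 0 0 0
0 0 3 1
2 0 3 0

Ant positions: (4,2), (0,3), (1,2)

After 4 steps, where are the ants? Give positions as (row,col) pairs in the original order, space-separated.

Step 1: ant0:(4,2)->N->(3,2) | ant1:(0,3)->S->(1,3) | ant2:(1,2)->N->(0,2)
  grid max=4 at (3,2)
Step 2: ant0:(3,2)->S->(4,2) | ant1:(1,3)->N->(0,3) | ant2:(0,2)->E->(0,3)
  grid max=3 at (0,3)
Step 3: ant0:(4,2)->N->(3,2) | ant1:(0,3)->S->(1,3) | ant2:(0,3)->S->(1,3)
  grid max=4 at (3,2)
Step 4: ant0:(3,2)->S->(4,2) | ant1:(1,3)->N->(0,3) | ant2:(1,3)->N->(0,3)
  grid max=5 at (0,3)

(4,2) (0,3) (0,3)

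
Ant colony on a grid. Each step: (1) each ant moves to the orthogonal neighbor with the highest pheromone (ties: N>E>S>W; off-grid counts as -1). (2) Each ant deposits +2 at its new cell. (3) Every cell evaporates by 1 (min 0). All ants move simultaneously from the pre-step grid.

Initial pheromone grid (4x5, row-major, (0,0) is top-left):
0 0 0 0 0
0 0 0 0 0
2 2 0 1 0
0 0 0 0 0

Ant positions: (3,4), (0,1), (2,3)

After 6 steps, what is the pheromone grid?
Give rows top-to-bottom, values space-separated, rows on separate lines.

After step 1: ants at (2,4),(0,2),(1,3)
  0 0 1 0 0
  0 0 0 1 0
  1 1 0 0 1
  0 0 0 0 0
After step 2: ants at (1,4),(0,3),(0,3)
  0 0 0 3 0
  0 0 0 0 1
  0 0 0 0 0
  0 0 0 0 0
After step 3: ants at (0,4),(0,4),(0,4)
  0 0 0 2 5
  0 0 0 0 0
  0 0 0 0 0
  0 0 0 0 0
After step 4: ants at (0,3),(0,3),(0,3)
  0 0 0 7 4
  0 0 0 0 0
  0 0 0 0 0
  0 0 0 0 0
After step 5: ants at (0,4),(0,4),(0,4)
  0 0 0 6 9
  0 0 0 0 0
  0 0 0 0 0
  0 0 0 0 0
After step 6: ants at (0,3),(0,3),(0,3)
  0 0 0 11 8
  0 0 0 0 0
  0 0 0 0 0
  0 0 0 0 0

0 0 0 11 8
0 0 0 0 0
0 0 0 0 0
0 0 0 0 0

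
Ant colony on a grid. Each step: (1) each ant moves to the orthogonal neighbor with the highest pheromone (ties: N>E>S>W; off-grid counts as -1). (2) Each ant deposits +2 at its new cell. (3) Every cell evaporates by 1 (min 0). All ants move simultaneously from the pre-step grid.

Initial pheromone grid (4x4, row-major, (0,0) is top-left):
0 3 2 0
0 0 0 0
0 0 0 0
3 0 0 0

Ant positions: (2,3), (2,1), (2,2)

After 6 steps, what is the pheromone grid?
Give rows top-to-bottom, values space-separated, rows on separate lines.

After step 1: ants at (1,3),(1,1),(1,2)
  0 2 1 0
  0 1 1 1
  0 0 0 0
  2 0 0 0
After step 2: ants at (1,2),(0,1),(0,2)
  0 3 2 0
  0 0 2 0
  0 0 0 0
  1 0 0 0
After step 3: ants at (0,2),(0,2),(0,1)
  0 4 5 0
  0 0 1 0
  0 0 0 0
  0 0 0 0
After step 4: ants at (0,1),(0,1),(0,2)
  0 7 6 0
  0 0 0 0
  0 0 0 0
  0 0 0 0
After step 5: ants at (0,2),(0,2),(0,1)
  0 8 9 0
  0 0 0 0
  0 0 0 0
  0 0 0 0
After step 6: ants at (0,1),(0,1),(0,2)
  0 11 10 0
  0 0 0 0
  0 0 0 0
  0 0 0 0

0 11 10 0
0 0 0 0
0 0 0 0
0 0 0 0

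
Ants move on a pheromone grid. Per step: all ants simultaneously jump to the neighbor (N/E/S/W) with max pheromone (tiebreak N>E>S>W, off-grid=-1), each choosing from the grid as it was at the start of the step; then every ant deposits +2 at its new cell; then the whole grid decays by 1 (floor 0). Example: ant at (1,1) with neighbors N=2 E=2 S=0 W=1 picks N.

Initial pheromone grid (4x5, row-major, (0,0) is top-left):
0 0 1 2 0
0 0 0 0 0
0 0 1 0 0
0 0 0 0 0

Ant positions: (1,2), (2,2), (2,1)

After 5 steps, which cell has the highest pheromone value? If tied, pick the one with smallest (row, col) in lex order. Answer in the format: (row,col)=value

Answer: (0,2)=10

Derivation:
Step 1: ant0:(1,2)->N->(0,2) | ant1:(2,2)->N->(1,2) | ant2:(2,1)->E->(2,2)
  grid max=2 at (0,2)
Step 2: ant0:(0,2)->E->(0,3) | ant1:(1,2)->N->(0,2) | ant2:(2,2)->N->(1,2)
  grid max=3 at (0,2)
Step 3: ant0:(0,3)->W->(0,2) | ant1:(0,2)->E->(0,3) | ant2:(1,2)->N->(0,2)
  grid max=6 at (0,2)
Step 4: ant0:(0,2)->E->(0,3) | ant1:(0,3)->W->(0,2) | ant2:(0,2)->E->(0,3)
  grid max=7 at (0,2)
Step 5: ant0:(0,3)->W->(0,2) | ant1:(0,2)->E->(0,3) | ant2:(0,3)->W->(0,2)
  grid max=10 at (0,2)
Final grid:
  0 0 10 7 0
  0 0 0 0 0
  0 0 0 0 0
  0 0 0 0 0
Max pheromone 10 at (0,2)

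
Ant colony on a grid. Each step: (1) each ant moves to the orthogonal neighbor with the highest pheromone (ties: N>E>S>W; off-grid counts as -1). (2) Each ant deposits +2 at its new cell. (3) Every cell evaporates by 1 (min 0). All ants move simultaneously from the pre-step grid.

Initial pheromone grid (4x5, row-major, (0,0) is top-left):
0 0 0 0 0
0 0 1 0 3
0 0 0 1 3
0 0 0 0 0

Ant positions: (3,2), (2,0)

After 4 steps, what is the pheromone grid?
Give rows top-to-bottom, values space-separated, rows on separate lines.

After step 1: ants at (2,2),(1,0)
  0 0 0 0 0
  1 0 0 0 2
  0 0 1 0 2
  0 0 0 0 0
After step 2: ants at (1,2),(0,0)
  1 0 0 0 0
  0 0 1 0 1
  0 0 0 0 1
  0 0 0 0 0
After step 3: ants at (0,2),(0,1)
  0 1 1 0 0
  0 0 0 0 0
  0 0 0 0 0
  0 0 0 0 0
After step 4: ants at (0,1),(0,2)
  0 2 2 0 0
  0 0 0 0 0
  0 0 0 0 0
  0 0 0 0 0

0 2 2 0 0
0 0 0 0 0
0 0 0 0 0
0 0 0 0 0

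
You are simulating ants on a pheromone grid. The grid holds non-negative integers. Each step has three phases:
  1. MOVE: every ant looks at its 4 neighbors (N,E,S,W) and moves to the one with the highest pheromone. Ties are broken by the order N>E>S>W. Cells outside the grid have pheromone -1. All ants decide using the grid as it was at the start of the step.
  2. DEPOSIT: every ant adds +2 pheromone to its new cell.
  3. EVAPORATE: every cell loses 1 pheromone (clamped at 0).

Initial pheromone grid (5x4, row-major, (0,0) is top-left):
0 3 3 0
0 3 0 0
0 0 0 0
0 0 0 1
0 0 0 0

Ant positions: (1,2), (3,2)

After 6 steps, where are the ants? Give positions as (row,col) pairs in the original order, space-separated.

Step 1: ant0:(1,2)->N->(0,2) | ant1:(3,2)->E->(3,3)
  grid max=4 at (0,2)
Step 2: ant0:(0,2)->W->(0,1) | ant1:(3,3)->N->(2,3)
  grid max=3 at (0,1)
Step 3: ant0:(0,1)->E->(0,2) | ant1:(2,3)->S->(3,3)
  grid max=4 at (0,2)
Step 4: ant0:(0,2)->W->(0,1) | ant1:(3,3)->N->(2,3)
  grid max=3 at (0,1)
Step 5: ant0:(0,1)->E->(0,2) | ant1:(2,3)->S->(3,3)
  grid max=4 at (0,2)
Step 6: ant0:(0,2)->W->(0,1) | ant1:(3,3)->N->(2,3)
  grid max=3 at (0,1)

(0,1) (2,3)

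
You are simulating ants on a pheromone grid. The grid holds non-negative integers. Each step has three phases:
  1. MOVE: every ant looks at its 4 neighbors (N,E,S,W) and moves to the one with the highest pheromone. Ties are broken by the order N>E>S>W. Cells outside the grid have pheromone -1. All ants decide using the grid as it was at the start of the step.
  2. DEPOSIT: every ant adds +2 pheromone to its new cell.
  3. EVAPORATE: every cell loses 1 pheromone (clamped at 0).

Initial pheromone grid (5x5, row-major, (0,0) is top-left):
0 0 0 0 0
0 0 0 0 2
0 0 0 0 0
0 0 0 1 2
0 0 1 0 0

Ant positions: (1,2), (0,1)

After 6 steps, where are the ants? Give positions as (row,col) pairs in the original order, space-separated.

Step 1: ant0:(1,2)->N->(0,2) | ant1:(0,1)->E->(0,2)
  grid max=3 at (0,2)
Step 2: ant0:(0,2)->E->(0,3) | ant1:(0,2)->E->(0,3)
  grid max=3 at (0,3)
Step 3: ant0:(0,3)->W->(0,2) | ant1:(0,3)->W->(0,2)
  grid max=5 at (0,2)
Step 4: ant0:(0,2)->E->(0,3) | ant1:(0,2)->E->(0,3)
  grid max=5 at (0,3)
Step 5: ant0:(0,3)->W->(0,2) | ant1:(0,3)->W->(0,2)
  grid max=7 at (0,2)
Step 6: ant0:(0,2)->E->(0,3) | ant1:(0,2)->E->(0,3)
  grid max=7 at (0,3)

(0,3) (0,3)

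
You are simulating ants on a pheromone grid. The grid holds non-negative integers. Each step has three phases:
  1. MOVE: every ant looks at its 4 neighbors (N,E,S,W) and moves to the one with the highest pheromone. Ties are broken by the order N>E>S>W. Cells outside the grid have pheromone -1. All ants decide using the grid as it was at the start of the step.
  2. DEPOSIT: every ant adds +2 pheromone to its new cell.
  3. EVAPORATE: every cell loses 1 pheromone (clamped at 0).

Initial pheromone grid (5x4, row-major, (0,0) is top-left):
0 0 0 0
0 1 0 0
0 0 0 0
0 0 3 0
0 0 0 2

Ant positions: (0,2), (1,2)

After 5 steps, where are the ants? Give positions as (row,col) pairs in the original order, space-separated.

Step 1: ant0:(0,2)->E->(0,3) | ant1:(1,2)->W->(1,1)
  grid max=2 at (1,1)
Step 2: ant0:(0,3)->S->(1,3) | ant1:(1,1)->N->(0,1)
  grid max=1 at (0,1)
Step 3: ant0:(1,3)->N->(0,3) | ant1:(0,1)->S->(1,1)
  grid max=2 at (1,1)
Step 4: ant0:(0,3)->S->(1,3) | ant1:(1,1)->N->(0,1)
  grid max=1 at (0,1)
Step 5: ant0:(1,3)->N->(0,3) | ant1:(0,1)->S->(1,1)
  grid max=2 at (1,1)

(0,3) (1,1)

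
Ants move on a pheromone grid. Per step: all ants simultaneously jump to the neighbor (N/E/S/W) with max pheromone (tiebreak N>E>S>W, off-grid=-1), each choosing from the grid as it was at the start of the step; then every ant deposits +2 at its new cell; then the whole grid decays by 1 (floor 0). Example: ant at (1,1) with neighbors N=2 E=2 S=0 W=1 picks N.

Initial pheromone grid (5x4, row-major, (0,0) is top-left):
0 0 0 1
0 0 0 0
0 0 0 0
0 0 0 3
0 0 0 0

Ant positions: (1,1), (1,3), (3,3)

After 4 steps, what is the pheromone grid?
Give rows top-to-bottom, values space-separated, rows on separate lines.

After step 1: ants at (0,1),(0,3),(2,3)
  0 1 0 2
  0 0 0 0
  0 0 0 1
  0 0 0 2
  0 0 0 0
After step 2: ants at (0,2),(1,3),(3,3)
  0 0 1 1
  0 0 0 1
  0 0 0 0
  0 0 0 3
  0 0 0 0
After step 3: ants at (0,3),(0,3),(2,3)
  0 0 0 4
  0 0 0 0
  0 0 0 1
  0 0 0 2
  0 0 0 0
After step 4: ants at (1,3),(1,3),(3,3)
  0 0 0 3
  0 0 0 3
  0 0 0 0
  0 0 0 3
  0 0 0 0

0 0 0 3
0 0 0 3
0 0 0 0
0 0 0 3
0 0 0 0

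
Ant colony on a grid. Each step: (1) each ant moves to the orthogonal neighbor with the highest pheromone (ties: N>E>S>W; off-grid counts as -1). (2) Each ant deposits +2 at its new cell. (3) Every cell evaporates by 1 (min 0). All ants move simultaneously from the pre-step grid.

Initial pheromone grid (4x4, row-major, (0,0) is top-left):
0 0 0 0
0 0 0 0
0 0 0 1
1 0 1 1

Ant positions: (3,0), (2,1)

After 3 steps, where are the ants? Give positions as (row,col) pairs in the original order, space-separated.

Step 1: ant0:(3,0)->N->(2,0) | ant1:(2,1)->N->(1,1)
  grid max=1 at (1,1)
Step 2: ant0:(2,0)->N->(1,0) | ant1:(1,1)->N->(0,1)
  grid max=1 at (0,1)
Step 3: ant0:(1,0)->N->(0,0) | ant1:(0,1)->E->(0,2)
  grid max=1 at (0,0)

(0,0) (0,2)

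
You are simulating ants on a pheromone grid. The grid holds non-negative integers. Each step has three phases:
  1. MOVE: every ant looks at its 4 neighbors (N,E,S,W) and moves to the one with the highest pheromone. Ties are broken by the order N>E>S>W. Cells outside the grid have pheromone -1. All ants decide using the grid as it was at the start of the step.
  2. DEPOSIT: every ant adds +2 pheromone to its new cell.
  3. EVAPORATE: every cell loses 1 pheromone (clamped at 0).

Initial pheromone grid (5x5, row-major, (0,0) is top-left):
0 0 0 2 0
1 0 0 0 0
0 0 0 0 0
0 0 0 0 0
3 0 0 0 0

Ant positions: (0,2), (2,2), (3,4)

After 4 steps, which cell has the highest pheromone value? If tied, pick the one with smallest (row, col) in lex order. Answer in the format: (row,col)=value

Step 1: ant0:(0,2)->E->(0,3) | ant1:(2,2)->N->(1,2) | ant2:(3,4)->N->(2,4)
  grid max=3 at (0,3)
Step 2: ant0:(0,3)->E->(0,4) | ant1:(1,2)->N->(0,2) | ant2:(2,4)->N->(1,4)
  grid max=2 at (0,3)
Step 3: ant0:(0,4)->W->(0,3) | ant1:(0,2)->E->(0,3) | ant2:(1,4)->N->(0,4)
  grid max=5 at (0,3)
Step 4: ant0:(0,3)->E->(0,4) | ant1:(0,3)->E->(0,4) | ant2:(0,4)->W->(0,3)
  grid max=6 at (0,3)
Final grid:
  0 0 0 6 5
  0 0 0 0 0
  0 0 0 0 0
  0 0 0 0 0
  0 0 0 0 0
Max pheromone 6 at (0,3)

Answer: (0,3)=6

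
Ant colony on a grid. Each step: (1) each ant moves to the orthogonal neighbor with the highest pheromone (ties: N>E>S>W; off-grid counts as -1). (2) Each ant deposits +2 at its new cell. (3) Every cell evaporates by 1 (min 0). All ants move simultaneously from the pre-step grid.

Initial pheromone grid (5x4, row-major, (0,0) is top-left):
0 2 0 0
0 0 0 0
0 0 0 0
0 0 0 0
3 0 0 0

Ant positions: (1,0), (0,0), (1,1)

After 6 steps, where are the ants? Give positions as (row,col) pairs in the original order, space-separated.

Step 1: ant0:(1,0)->N->(0,0) | ant1:(0,0)->E->(0,1) | ant2:(1,1)->N->(0,1)
  grid max=5 at (0,1)
Step 2: ant0:(0,0)->E->(0,1) | ant1:(0,1)->W->(0,0) | ant2:(0,1)->W->(0,0)
  grid max=6 at (0,1)
Step 3: ant0:(0,1)->W->(0,0) | ant1:(0,0)->E->(0,1) | ant2:(0,0)->E->(0,1)
  grid max=9 at (0,1)
Step 4: ant0:(0,0)->E->(0,1) | ant1:(0,1)->W->(0,0) | ant2:(0,1)->W->(0,0)
  grid max=10 at (0,1)
Step 5: ant0:(0,1)->W->(0,0) | ant1:(0,0)->E->(0,1) | ant2:(0,0)->E->(0,1)
  grid max=13 at (0,1)
Step 6: ant0:(0,0)->E->(0,1) | ant1:(0,1)->W->(0,0) | ant2:(0,1)->W->(0,0)
  grid max=14 at (0,1)

(0,1) (0,0) (0,0)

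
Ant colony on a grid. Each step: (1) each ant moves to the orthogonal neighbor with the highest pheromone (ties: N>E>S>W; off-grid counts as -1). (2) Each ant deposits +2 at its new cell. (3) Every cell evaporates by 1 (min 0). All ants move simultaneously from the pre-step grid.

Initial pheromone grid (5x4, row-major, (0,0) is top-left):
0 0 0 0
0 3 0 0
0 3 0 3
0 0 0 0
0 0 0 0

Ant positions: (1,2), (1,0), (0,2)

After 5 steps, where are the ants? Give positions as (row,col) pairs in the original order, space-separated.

Step 1: ant0:(1,2)->W->(1,1) | ant1:(1,0)->E->(1,1) | ant2:(0,2)->E->(0,3)
  grid max=6 at (1,1)
Step 2: ant0:(1,1)->S->(2,1) | ant1:(1,1)->S->(2,1) | ant2:(0,3)->S->(1,3)
  grid max=5 at (1,1)
Step 3: ant0:(2,1)->N->(1,1) | ant1:(2,1)->N->(1,1) | ant2:(1,3)->S->(2,3)
  grid max=8 at (1,1)
Step 4: ant0:(1,1)->S->(2,1) | ant1:(1,1)->S->(2,1) | ant2:(2,3)->N->(1,3)
  grid max=7 at (1,1)
Step 5: ant0:(2,1)->N->(1,1) | ant1:(2,1)->N->(1,1) | ant2:(1,3)->S->(2,3)
  grid max=10 at (1,1)

(1,1) (1,1) (2,3)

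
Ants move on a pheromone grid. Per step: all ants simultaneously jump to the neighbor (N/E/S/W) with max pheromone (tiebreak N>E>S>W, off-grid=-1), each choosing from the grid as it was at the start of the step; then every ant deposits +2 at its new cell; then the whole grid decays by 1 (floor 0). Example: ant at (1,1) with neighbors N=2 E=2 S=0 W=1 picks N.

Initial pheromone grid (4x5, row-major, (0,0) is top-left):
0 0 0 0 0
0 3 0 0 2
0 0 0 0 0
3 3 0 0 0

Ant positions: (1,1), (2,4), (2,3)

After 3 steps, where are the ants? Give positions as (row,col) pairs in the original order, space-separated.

Step 1: ant0:(1,1)->N->(0,1) | ant1:(2,4)->N->(1,4) | ant2:(2,3)->N->(1,3)
  grid max=3 at (1,4)
Step 2: ant0:(0,1)->S->(1,1) | ant1:(1,4)->W->(1,3) | ant2:(1,3)->E->(1,4)
  grid max=4 at (1,4)
Step 3: ant0:(1,1)->N->(0,1) | ant1:(1,3)->E->(1,4) | ant2:(1,4)->W->(1,3)
  grid max=5 at (1,4)

(0,1) (1,4) (1,3)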